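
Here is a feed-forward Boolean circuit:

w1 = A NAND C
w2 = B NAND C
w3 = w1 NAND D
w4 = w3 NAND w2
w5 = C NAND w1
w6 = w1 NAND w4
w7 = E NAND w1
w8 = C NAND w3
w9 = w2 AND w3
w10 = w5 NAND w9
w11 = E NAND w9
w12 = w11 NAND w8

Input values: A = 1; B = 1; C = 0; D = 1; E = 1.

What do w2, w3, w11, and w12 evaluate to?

w2 = 1, w3 = 0, w11 = 1, w12 = 0

w1 = A NAND C = 1 NAND 0 = 1
w2 = B NAND C = 1 NAND 0 = 1
w3 = w1 NAND D = 1 NAND 1 = 0
w8 = C NAND w3 = 0 NAND 0 = 1
w9 = w2 AND w3 = 1 AND 0 = 0
w11 = E NAND w9 = 1 NAND 0 = 1
w12 = w11 NAND w8 = 1 NAND 1 = 0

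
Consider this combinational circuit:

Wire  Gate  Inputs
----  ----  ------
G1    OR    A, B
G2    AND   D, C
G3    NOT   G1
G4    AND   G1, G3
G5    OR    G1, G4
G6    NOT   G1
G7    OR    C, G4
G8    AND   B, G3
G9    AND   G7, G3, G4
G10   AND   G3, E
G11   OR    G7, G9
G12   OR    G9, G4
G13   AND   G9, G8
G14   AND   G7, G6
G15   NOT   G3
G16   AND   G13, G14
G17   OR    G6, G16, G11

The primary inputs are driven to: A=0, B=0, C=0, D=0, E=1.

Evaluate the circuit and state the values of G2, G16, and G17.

G2 = 0, G16 = 0, G17 = 1

G1 = A OR B = 0 OR 0 = 0
G2 = D AND C = 0 AND 0 = 0
G3 = NOT G1 = NOT 0 = 1
G4 = G1 AND G3 = 0 AND 1 = 0
G6 = NOT G1 = NOT 0 = 1
G7 = C OR G4 = 0 OR 0 = 0
G8 = B AND G3 = 0 AND 1 = 0
G9 = G7 AND G3 AND G4 = 0 AND 1 AND 0 = 0
G11 = G7 OR G9 = 0 OR 0 = 0
G13 = G9 AND G8 = 0 AND 0 = 0
G14 = G7 AND G6 = 0 AND 1 = 0
G16 = G13 AND G14 = 0 AND 0 = 0
G17 = G6 OR G16 OR G11 = 1 OR 0 OR 0 = 1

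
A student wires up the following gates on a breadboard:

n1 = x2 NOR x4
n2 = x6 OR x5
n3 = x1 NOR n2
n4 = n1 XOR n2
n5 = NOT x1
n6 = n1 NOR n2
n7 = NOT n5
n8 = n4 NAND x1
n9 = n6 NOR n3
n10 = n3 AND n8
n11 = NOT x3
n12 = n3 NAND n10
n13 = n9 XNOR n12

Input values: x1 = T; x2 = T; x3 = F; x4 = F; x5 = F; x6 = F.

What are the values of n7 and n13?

n7 = T; n13 = F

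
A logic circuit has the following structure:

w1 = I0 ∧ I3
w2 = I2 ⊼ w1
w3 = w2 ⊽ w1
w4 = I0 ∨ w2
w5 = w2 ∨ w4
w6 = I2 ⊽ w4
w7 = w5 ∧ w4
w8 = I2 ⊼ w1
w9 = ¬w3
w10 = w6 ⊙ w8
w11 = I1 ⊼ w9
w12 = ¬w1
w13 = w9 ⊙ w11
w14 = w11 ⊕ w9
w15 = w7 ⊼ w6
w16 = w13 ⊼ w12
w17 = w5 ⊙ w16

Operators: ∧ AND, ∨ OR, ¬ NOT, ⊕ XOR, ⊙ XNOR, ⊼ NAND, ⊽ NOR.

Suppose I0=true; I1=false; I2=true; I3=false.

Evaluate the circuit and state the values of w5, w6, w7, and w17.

w5 = true; w6 = false; w7 = true; w17 = false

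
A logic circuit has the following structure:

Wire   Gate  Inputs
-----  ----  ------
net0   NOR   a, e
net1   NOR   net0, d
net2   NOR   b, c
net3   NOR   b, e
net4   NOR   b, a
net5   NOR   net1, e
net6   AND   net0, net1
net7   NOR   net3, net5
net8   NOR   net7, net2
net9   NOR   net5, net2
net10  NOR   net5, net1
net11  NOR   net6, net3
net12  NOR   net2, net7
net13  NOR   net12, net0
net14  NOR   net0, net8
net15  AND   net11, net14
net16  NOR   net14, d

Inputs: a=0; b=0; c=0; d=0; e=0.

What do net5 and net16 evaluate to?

net0 = a NOR e = 0 NOR 0 = 1
net1 = net0 NOR d = 1 NOR 0 = 0
net2 = b NOR c = 0 NOR 0 = 1
net3 = b NOR e = 0 NOR 0 = 1
net5 = net1 NOR e = 0 NOR 0 = 1
net7 = net3 NOR net5 = 1 NOR 1 = 0
net8 = net7 NOR net2 = 0 NOR 1 = 0
net14 = net0 NOR net8 = 1 NOR 0 = 0
net16 = net14 NOR d = 0 NOR 0 = 1

net5 = 1  net16 = 1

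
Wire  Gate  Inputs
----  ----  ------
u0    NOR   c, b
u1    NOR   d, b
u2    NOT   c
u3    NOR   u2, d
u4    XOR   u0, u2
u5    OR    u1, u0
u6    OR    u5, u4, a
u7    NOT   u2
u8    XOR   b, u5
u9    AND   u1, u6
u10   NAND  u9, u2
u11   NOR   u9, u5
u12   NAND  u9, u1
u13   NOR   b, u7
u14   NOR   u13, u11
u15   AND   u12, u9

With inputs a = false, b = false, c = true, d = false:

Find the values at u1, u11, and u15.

u1 = true, u11 = false, u15 = false

u0 = c NOR b = true NOR false = false
u1 = d NOR b = false NOR false = true
u2 = NOT c = NOT true = false
u4 = u0 XOR u2 = false XOR false = false
u5 = u1 OR u0 = true OR false = true
u6 = u5 OR u4 OR a = true OR false OR false = true
u9 = u1 AND u6 = true AND true = true
u11 = u9 NOR u5 = true NOR true = false
u12 = u9 NAND u1 = true NAND true = false
u15 = u12 AND u9 = false AND true = false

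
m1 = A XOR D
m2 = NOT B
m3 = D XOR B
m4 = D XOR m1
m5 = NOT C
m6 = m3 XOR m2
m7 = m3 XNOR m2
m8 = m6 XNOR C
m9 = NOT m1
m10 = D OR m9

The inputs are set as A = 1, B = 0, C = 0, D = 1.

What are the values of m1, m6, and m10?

m1 = 0  m6 = 0  m10 = 1

m1 = A XOR D = 1 XOR 1 = 0
m2 = NOT B = NOT 0 = 1
m3 = D XOR B = 1 XOR 0 = 1
m6 = m3 XOR m2 = 1 XOR 1 = 0
m9 = NOT m1 = NOT 0 = 1
m10 = D OR m9 = 1 OR 1 = 1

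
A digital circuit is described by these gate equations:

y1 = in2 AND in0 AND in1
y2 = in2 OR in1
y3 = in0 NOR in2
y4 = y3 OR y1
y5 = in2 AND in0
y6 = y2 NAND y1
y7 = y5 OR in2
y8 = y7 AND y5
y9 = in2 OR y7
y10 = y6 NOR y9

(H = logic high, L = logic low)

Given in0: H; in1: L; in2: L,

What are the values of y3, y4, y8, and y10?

y3 = L  y4 = L  y8 = L  y10 = L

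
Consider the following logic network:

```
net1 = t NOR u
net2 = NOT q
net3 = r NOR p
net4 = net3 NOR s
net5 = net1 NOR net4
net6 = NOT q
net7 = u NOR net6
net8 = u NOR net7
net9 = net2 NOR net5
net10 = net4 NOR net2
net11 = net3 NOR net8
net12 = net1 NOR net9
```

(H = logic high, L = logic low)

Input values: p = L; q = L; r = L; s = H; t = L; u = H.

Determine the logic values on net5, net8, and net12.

net5 = H, net8 = L, net12 = H

net1 = t NOR u = L NOR H = L
net2 = NOT q = NOT L = H
net3 = r NOR p = L NOR L = H
net4 = net3 NOR s = H NOR H = L
net5 = net1 NOR net4 = L NOR L = H
net6 = NOT q = NOT L = H
net7 = u NOR net6 = H NOR H = L
net8 = u NOR net7 = H NOR L = L
net9 = net2 NOR net5 = H NOR H = L
net12 = net1 NOR net9 = L NOR L = H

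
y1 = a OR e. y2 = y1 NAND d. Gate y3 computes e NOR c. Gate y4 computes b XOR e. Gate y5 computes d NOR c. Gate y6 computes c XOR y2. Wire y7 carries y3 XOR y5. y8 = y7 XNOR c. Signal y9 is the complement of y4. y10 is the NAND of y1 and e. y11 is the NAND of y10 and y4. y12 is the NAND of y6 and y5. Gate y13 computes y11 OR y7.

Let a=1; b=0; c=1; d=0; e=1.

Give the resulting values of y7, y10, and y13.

y1 = a OR e = 1 OR 1 = 1
y3 = e NOR c = 1 NOR 1 = 0
y4 = b XOR e = 0 XOR 1 = 1
y5 = d NOR c = 0 NOR 1 = 0
y7 = y3 XOR y5 = 0 XOR 0 = 0
y10 = y1 NAND e = 1 NAND 1 = 0
y11 = y10 NAND y4 = 0 NAND 1 = 1
y13 = y11 OR y7 = 1 OR 0 = 1

y7 = 0; y10 = 0; y13 = 1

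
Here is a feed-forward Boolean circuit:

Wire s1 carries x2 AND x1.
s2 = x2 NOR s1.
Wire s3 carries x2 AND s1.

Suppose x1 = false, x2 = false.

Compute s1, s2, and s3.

s1 = false  s2 = true  s3 = false

s1 = x2 AND x1 = false AND false = false
s2 = x2 NOR s1 = false NOR false = true
s3 = x2 AND s1 = false AND false = false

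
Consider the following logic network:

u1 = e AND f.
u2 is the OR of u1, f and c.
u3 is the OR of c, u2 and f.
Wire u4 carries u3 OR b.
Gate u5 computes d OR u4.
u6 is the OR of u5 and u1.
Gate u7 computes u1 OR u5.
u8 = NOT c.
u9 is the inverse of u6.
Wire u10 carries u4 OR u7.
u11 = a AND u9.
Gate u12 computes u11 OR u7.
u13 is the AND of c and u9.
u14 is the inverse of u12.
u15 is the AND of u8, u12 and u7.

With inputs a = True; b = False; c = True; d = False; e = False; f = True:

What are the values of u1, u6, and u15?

u1 = False, u6 = True, u15 = False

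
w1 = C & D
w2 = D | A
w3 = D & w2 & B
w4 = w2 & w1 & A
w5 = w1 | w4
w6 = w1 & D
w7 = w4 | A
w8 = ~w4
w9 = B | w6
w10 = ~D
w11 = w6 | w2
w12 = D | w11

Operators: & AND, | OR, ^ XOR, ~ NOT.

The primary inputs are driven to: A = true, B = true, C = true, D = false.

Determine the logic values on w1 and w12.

w1 = false  w12 = true

w1 = C AND D = true AND false = false
w2 = D OR A = false OR true = true
w6 = w1 AND D = false AND false = false
w11 = w6 OR w2 = false OR true = true
w12 = D OR w11 = false OR true = true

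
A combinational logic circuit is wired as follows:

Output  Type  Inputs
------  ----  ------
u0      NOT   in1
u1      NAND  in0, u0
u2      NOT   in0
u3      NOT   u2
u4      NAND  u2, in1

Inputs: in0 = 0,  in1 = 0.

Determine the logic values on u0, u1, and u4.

u0 = 1; u1 = 1; u4 = 1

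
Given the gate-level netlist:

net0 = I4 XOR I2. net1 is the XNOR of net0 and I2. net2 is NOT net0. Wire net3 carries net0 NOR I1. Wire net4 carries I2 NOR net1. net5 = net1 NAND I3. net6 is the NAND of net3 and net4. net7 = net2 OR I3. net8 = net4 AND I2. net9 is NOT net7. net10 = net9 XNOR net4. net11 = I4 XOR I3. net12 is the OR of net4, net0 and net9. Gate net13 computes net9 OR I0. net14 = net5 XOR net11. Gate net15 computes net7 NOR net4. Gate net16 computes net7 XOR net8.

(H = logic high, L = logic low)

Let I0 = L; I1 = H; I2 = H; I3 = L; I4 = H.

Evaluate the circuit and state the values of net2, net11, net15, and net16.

net2 = H, net11 = H, net15 = L, net16 = H

net0 = I4 XOR I2 = H XOR H = L
net1 = net0 XNOR I2 = L XNOR H = L
net2 = NOT net0 = NOT L = H
net4 = I2 NOR net1 = H NOR L = L
net7 = net2 OR I3 = H OR L = H
net8 = net4 AND I2 = L AND H = L
net11 = I4 XOR I3 = H XOR L = H
net15 = net7 NOR net4 = H NOR L = L
net16 = net7 XOR net8 = H XOR L = H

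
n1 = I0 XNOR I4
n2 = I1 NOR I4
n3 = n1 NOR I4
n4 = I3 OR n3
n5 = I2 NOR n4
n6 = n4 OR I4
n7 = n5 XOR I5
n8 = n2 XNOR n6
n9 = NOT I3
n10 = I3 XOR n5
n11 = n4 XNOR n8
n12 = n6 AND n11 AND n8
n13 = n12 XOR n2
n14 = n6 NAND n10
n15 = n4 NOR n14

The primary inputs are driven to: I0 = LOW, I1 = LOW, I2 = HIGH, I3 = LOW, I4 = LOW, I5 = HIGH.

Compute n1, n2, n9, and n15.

n1 = HIGH, n2 = HIGH, n9 = HIGH, n15 = LOW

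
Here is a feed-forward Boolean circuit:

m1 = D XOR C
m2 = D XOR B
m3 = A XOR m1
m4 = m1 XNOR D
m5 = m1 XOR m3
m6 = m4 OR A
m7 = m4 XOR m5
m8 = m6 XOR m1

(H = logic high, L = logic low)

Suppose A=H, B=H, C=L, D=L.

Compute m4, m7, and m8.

m4 = H, m7 = L, m8 = H

m1 = D XOR C = L XOR L = L
m3 = A XOR m1 = H XOR L = H
m4 = m1 XNOR D = L XNOR L = H
m5 = m1 XOR m3 = L XOR H = H
m6 = m4 OR A = H OR H = H
m7 = m4 XOR m5 = H XOR H = L
m8 = m6 XOR m1 = H XOR L = H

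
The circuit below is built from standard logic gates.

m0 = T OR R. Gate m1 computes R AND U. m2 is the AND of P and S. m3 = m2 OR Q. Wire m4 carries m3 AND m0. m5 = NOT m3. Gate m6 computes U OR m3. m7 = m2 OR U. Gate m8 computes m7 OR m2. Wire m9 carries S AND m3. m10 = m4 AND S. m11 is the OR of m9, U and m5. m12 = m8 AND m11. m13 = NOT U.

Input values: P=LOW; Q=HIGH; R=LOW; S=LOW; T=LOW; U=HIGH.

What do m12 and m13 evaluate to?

m2 = P AND S = LOW AND LOW = LOW
m3 = m2 OR Q = LOW OR HIGH = HIGH
m5 = NOT m3 = NOT HIGH = LOW
m7 = m2 OR U = LOW OR HIGH = HIGH
m8 = m7 OR m2 = HIGH OR LOW = HIGH
m9 = S AND m3 = LOW AND HIGH = LOW
m11 = m9 OR U OR m5 = LOW OR HIGH OR LOW = HIGH
m12 = m8 AND m11 = HIGH AND HIGH = HIGH
m13 = NOT U = NOT HIGH = LOW

m12 = HIGH, m13 = LOW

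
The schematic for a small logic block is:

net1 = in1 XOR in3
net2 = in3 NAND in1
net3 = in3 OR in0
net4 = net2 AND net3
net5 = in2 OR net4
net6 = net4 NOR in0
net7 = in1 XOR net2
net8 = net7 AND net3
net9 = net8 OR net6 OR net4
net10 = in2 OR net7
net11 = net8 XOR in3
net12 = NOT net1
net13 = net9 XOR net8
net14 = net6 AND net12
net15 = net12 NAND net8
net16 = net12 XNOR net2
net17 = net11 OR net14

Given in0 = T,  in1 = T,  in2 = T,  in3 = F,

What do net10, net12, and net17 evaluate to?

net1 = in1 XOR in3 = T XOR F = T
net2 = in3 NAND in1 = F NAND T = T
net3 = in3 OR in0 = F OR T = T
net4 = net2 AND net3 = T AND T = T
net6 = net4 NOR in0 = T NOR T = F
net7 = in1 XOR net2 = T XOR T = F
net8 = net7 AND net3 = F AND T = F
net10 = in2 OR net7 = T OR F = T
net11 = net8 XOR in3 = F XOR F = F
net12 = NOT net1 = NOT T = F
net14 = net6 AND net12 = F AND F = F
net17 = net11 OR net14 = F OR F = F

net10 = T, net12 = F, net17 = F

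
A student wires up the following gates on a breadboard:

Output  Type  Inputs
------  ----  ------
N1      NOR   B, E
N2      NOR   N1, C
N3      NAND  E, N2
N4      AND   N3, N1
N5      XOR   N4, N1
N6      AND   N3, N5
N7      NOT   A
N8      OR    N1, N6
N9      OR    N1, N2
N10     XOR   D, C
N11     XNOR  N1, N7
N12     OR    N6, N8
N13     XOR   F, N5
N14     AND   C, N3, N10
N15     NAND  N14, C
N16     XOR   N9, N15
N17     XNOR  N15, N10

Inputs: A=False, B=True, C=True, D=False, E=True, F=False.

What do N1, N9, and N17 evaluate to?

N1 = False, N9 = False, N17 = False

N1 = B NOR E = True NOR True = False
N2 = N1 NOR C = False NOR True = False
N3 = E NAND N2 = True NAND False = True
N9 = N1 OR N2 = False OR False = False
N10 = D XOR C = False XOR True = True
N14 = C AND N3 AND N10 = True AND True AND True = True
N15 = N14 NAND C = True NAND True = False
N17 = N15 XNOR N10 = False XNOR True = False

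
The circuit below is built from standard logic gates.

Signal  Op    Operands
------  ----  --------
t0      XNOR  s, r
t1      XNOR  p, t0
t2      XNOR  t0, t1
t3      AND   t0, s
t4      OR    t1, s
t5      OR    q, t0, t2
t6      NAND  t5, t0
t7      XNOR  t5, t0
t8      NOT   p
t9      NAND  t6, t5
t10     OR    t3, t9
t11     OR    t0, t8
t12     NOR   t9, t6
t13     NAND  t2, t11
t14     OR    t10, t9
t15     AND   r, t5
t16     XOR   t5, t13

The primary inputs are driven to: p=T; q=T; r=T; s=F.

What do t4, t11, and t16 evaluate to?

t4 = F, t11 = F, t16 = F

t0 = s XNOR r = F XNOR T = F
t1 = p XNOR t0 = T XNOR F = F
t2 = t0 XNOR t1 = F XNOR F = T
t4 = t1 OR s = F OR F = F
t5 = q OR t0 OR t2 = T OR F OR T = T
t8 = NOT p = NOT T = F
t11 = t0 OR t8 = F OR F = F
t13 = t2 NAND t11 = T NAND F = T
t16 = t5 XOR t13 = T XOR T = F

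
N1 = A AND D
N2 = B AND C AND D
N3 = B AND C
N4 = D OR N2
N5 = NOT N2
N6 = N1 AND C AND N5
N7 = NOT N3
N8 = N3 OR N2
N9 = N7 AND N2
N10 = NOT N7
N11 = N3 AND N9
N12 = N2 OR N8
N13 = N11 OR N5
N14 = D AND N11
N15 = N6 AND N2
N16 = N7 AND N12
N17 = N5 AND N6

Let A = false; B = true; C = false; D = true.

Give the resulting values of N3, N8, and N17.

N3 = false; N8 = false; N17 = false

N1 = A AND D = false AND true = false
N2 = B AND C AND D = true AND false AND true = false
N3 = B AND C = true AND false = false
N5 = NOT N2 = NOT false = true
N6 = N1 AND C AND N5 = false AND false AND true = false
N8 = N3 OR N2 = false OR false = false
N17 = N5 AND N6 = true AND false = false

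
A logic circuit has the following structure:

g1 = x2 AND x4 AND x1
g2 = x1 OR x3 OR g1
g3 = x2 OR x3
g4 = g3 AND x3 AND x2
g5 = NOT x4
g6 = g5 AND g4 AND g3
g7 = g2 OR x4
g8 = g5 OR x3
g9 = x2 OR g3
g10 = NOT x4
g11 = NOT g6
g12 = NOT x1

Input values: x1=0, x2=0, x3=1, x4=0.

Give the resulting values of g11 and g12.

g11 = 1, g12 = 1

g3 = x2 OR x3 = 0 OR 1 = 1
g4 = g3 AND x3 AND x2 = 1 AND 1 AND 0 = 0
g5 = NOT x4 = NOT 0 = 1
g6 = g5 AND g4 AND g3 = 1 AND 0 AND 1 = 0
g11 = NOT g6 = NOT 0 = 1
g12 = NOT x1 = NOT 0 = 1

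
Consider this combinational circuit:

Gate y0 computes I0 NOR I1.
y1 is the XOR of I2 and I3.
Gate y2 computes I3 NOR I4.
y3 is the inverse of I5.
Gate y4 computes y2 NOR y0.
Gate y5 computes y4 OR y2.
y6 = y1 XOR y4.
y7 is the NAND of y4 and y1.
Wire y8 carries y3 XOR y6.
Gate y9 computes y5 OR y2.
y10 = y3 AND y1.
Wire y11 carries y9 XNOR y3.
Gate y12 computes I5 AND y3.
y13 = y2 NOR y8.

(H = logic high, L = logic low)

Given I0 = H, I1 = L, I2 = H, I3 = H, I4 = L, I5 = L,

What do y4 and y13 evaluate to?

y0 = I0 NOR I1 = H NOR L = L
y1 = I2 XOR I3 = H XOR H = L
y2 = I3 NOR I4 = H NOR L = L
y3 = NOT I5 = NOT L = H
y4 = y2 NOR y0 = L NOR L = H
y6 = y1 XOR y4 = L XOR H = H
y8 = y3 XOR y6 = H XOR H = L
y13 = y2 NOR y8 = L NOR L = H

y4 = H  y13 = H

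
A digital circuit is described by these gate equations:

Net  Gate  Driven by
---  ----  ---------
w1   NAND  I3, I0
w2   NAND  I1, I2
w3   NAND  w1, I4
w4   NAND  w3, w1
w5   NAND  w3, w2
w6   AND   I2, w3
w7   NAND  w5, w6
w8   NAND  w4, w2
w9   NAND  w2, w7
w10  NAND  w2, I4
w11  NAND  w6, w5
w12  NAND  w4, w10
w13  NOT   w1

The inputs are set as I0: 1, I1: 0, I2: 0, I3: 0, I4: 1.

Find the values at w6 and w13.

w1 = I3 NAND I0 = 0 NAND 1 = 1
w3 = w1 NAND I4 = 1 NAND 1 = 0
w6 = I2 AND w3 = 0 AND 0 = 0
w13 = NOT w1 = NOT 1 = 0

w6 = 0  w13 = 0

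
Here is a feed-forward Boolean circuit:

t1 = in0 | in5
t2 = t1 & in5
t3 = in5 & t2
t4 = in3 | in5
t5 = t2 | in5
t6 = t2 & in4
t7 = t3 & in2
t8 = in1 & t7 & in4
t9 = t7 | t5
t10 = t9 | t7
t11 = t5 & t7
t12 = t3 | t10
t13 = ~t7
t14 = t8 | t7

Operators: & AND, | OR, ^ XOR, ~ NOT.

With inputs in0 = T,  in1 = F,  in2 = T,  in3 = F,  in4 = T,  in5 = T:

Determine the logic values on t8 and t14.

t1 = in0 OR in5 = T OR T = T
t2 = t1 AND in5 = T AND T = T
t3 = in5 AND t2 = T AND T = T
t7 = t3 AND in2 = T AND T = T
t8 = in1 AND t7 AND in4 = F AND T AND T = F
t14 = t8 OR t7 = F OR T = T

t8 = F; t14 = T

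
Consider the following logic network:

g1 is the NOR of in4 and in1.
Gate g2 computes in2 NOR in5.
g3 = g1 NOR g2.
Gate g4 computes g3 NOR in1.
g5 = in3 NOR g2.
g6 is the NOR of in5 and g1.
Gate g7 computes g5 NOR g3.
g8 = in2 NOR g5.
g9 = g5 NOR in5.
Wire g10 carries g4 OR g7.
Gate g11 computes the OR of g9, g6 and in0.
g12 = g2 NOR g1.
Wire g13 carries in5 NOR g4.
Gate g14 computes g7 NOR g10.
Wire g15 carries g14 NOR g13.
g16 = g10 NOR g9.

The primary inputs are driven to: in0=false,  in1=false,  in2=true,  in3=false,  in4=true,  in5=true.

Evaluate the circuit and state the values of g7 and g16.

g7 = false  g16 = true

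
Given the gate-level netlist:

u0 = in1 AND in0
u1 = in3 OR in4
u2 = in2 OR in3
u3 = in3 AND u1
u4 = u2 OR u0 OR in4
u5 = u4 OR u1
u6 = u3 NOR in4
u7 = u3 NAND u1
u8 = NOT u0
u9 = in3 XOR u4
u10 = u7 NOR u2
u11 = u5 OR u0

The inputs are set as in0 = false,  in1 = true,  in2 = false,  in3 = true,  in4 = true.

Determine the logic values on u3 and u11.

u3 = true; u11 = true

u0 = in1 AND in0 = true AND false = false
u1 = in3 OR in4 = true OR true = true
u2 = in2 OR in3 = false OR true = true
u3 = in3 AND u1 = true AND true = true
u4 = u2 OR u0 OR in4 = true OR false OR true = true
u5 = u4 OR u1 = true OR true = true
u11 = u5 OR u0 = true OR false = true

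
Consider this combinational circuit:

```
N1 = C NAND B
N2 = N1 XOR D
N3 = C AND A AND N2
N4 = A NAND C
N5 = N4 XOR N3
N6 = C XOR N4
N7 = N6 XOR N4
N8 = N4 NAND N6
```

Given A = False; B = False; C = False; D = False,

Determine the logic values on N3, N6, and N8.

N3 = False  N6 = True  N8 = False

N1 = C NAND B = False NAND False = True
N2 = N1 XOR D = True XOR False = True
N3 = C AND A AND N2 = False AND False AND True = False
N4 = A NAND C = False NAND False = True
N6 = C XOR N4 = False XOR True = True
N8 = N4 NAND N6 = True NAND True = False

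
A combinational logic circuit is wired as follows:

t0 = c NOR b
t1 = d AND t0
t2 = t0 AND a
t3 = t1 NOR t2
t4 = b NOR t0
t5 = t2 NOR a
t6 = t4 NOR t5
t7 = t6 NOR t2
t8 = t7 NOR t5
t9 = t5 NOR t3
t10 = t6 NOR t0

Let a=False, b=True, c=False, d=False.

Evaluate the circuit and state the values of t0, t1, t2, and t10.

t0 = False, t1 = False, t2 = False, t10 = True

t0 = c NOR b = False NOR True = False
t1 = d AND t0 = False AND False = False
t2 = t0 AND a = False AND False = False
t4 = b NOR t0 = True NOR False = False
t5 = t2 NOR a = False NOR False = True
t6 = t4 NOR t5 = False NOR True = False
t10 = t6 NOR t0 = False NOR False = True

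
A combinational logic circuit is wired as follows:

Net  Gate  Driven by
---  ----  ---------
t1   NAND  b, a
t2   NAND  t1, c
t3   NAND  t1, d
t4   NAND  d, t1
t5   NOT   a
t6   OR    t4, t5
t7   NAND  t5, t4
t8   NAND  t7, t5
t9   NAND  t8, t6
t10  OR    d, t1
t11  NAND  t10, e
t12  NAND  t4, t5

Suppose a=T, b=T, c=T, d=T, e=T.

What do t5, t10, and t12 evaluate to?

t5 = F, t10 = T, t12 = T

t1 = b NAND a = T NAND T = F
t4 = d NAND t1 = T NAND F = T
t5 = NOT a = NOT T = F
t10 = d OR t1 = T OR F = T
t12 = t4 NAND t5 = T NAND F = T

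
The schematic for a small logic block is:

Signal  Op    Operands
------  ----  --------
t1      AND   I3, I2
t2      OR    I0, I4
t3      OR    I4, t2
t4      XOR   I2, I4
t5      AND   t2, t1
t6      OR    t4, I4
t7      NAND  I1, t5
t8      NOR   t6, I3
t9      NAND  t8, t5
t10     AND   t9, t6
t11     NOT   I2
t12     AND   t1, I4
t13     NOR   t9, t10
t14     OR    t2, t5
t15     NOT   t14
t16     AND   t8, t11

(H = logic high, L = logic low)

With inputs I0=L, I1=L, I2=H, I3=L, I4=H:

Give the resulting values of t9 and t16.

t1 = I3 AND I2 = L AND H = L
t2 = I0 OR I4 = L OR H = H
t4 = I2 XOR I4 = H XOR H = L
t5 = t2 AND t1 = H AND L = L
t6 = t4 OR I4 = L OR H = H
t8 = t6 NOR I3 = H NOR L = L
t9 = t8 NAND t5 = L NAND L = H
t11 = NOT I2 = NOT H = L
t16 = t8 AND t11 = L AND L = L

t9 = H; t16 = L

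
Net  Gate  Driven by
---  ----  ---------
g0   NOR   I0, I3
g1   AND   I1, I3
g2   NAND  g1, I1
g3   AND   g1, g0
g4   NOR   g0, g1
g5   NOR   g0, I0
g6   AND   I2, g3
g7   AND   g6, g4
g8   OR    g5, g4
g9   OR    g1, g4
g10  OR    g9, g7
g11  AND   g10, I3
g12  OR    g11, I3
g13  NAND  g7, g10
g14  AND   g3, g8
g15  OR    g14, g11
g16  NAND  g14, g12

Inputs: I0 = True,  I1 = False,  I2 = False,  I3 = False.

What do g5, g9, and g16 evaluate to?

g5 = False  g9 = True  g16 = True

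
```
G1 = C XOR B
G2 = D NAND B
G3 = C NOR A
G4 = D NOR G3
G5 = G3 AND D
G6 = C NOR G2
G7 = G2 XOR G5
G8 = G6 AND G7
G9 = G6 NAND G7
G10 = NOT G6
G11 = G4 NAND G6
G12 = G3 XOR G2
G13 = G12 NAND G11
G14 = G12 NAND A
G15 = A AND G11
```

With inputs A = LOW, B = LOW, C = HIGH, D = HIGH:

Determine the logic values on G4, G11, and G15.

G4 = LOW; G11 = HIGH; G15 = LOW

G2 = D NAND B = HIGH NAND LOW = HIGH
G3 = C NOR A = HIGH NOR LOW = LOW
G4 = D NOR G3 = HIGH NOR LOW = LOW
G6 = C NOR G2 = HIGH NOR HIGH = LOW
G11 = G4 NAND G6 = LOW NAND LOW = HIGH
G15 = A AND G11 = LOW AND HIGH = LOW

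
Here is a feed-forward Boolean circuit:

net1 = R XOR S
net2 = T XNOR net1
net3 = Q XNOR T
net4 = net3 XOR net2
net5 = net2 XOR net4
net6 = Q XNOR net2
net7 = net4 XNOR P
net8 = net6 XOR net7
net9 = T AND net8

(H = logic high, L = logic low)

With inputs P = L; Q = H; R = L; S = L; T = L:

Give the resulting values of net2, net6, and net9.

net2 = H, net6 = H, net9 = L

net1 = R XOR S = L XOR L = L
net2 = T XNOR net1 = L XNOR L = H
net3 = Q XNOR T = H XNOR L = L
net4 = net3 XOR net2 = L XOR H = H
net6 = Q XNOR net2 = H XNOR H = H
net7 = net4 XNOR P = H XNOR L = L
net8 = net6 XOR net7 = H XOR L = H
net9 = T AND net8 = L AND H = L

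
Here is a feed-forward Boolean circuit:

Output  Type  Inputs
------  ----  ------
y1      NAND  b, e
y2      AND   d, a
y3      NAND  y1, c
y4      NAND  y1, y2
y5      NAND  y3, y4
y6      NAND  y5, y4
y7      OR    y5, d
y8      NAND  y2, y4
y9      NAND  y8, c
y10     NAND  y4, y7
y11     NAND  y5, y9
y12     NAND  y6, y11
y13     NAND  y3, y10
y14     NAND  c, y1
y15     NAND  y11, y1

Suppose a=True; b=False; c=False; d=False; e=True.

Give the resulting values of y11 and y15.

y1 = b NAND e = False NAND True = True
y2 = d AND a = False AND True = False
y3 = y1 NAND c = True NAND False = True
y4 = y1 NAND y2 = True NAND False = True
y5 = y3 NAND y4 = True NAND True = False
y8 = y2 NAND y4 = False NAND True = True
y9 = y8 NAND c = True NAND False = True
y11 = y5 NAND y9 = False NAND True = True
y15 = y11 NAND y1 = True NAND True = False

y11 = True, y15 = False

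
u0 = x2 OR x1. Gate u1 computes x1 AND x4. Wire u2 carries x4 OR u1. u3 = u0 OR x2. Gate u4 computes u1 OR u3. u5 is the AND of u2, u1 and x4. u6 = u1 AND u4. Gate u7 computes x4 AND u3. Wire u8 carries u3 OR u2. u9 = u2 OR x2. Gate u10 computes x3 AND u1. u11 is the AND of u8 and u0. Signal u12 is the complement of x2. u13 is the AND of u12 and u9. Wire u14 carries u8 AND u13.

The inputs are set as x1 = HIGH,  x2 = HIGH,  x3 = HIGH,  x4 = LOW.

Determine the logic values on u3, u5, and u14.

u0 = x2 OR x1 = HIGH OR HIGH = HIGH
u1 = x1 AND x4 = HIGH AND LOW = LOW
u2 = x4 OR u1 = LOW OR LOW = LOW
u3 = u0 OR x2 = HIGH OR HIGH = HIGH
u5 = u2 AND u1 AND x4 = LOW AND LOW AND LOW = LOW
u8 = u3 OR u2 = HIGH OR LOW = HIGH
u9 = u2 OR x2 = LOW OR HIGH = HIGH
u12 = NOT x2 = NOT HIGH = LOW
u13 = u12 AND u9 = LOW AND HIGH = LOW
u14 = u8 AND u13 = HIGH AND LOW = LOW

u3 = HIGH, u5 = LOW, u14 = LOW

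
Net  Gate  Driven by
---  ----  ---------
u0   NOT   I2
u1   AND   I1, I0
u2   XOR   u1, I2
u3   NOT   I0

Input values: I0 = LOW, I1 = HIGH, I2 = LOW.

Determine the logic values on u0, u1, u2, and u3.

u0 = HIGH; u1 = LOW; u2 = LOW; u3 = HIGH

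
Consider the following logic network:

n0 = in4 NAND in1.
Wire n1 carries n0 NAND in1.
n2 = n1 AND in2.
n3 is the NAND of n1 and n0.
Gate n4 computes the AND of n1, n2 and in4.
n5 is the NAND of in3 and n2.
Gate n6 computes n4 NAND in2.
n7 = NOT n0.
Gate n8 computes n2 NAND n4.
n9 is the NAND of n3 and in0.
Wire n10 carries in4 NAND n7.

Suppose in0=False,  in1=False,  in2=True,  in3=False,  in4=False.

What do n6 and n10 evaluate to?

n0 = in4 NAND in1 = False NAND False = True
n1 = n0 NAND in1 = True NAND False = True
n2 = n1 AND in2 = True AND True = True
n4 = n1 AND n2 AND in4 = True AND True AND False = False
n6 = n4 NAND in2 = False NAND True = True
n7 = NOT n0 = NOT True = False
n10 = in4 NAND n7 = False NAND False = True

n6 = True  n10 = True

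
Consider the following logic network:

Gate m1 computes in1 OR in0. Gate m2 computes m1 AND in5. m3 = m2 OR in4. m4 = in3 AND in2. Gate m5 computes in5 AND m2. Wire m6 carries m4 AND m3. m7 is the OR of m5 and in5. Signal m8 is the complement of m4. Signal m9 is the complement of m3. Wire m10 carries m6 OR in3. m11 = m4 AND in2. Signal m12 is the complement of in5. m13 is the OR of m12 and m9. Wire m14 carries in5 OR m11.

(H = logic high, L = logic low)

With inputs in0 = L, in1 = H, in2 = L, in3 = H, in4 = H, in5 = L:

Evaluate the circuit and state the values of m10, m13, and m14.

m1 = in1 OR in0 = H OR L = H
m2 = m1 AND in5 = H AND L = L
m3 = m2 OR in4 = L OR H = H
m4 = in3 AND in2 = H AND L = L
m6 = m4 AND m3 = L AND H = L
m9 = NOT m3 = NOT H = L
m10 = m6 OR in3 = L OR H = H
m11 = m4 AND in2 = L AND L = L
m12 = NOT in5 = NOT L = H
m13 = m12 OR m9 = H OR L = H
m14 = in5 OR m11 = L OR L = L

m10 = H  m13 = H  m14 = L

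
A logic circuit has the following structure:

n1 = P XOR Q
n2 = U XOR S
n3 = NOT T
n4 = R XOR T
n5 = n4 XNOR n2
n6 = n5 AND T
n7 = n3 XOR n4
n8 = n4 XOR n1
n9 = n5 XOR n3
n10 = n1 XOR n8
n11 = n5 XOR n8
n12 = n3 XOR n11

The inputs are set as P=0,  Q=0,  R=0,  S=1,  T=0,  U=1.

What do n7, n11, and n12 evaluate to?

n7 = 1, n11 = 1, n12 = 0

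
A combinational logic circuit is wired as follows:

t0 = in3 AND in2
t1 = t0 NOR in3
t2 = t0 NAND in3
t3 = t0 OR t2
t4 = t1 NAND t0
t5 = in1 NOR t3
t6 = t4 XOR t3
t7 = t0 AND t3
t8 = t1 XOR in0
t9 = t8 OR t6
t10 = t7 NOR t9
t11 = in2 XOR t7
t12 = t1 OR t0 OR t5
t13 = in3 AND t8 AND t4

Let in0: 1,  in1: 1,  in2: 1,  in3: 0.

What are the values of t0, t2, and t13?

t0 = 0  t2 = 1  t13 = 0

t0 = in3 AND in2 = 0 AND 1 = 0
t1 = t0 NOR in3 = 0 NOR 0 = 1
t2 = t0 NAND in3 = 0 NAND 0 = 1
t4 = t1 NAND t0 = 1 NAND 0 = 1
t8 = t1 XOR in0 = 1 XOR 1 = 0
t13 = in3 AND t8 AND t4 = 0 AND 0 AND 1 = 0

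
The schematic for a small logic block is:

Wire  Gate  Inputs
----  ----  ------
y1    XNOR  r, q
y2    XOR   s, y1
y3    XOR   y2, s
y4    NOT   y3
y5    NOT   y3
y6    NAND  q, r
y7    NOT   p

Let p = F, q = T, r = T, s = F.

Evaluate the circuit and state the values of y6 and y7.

y6 = q NAND r = T NAND T = F
y7 = NOT p = NOT F = T

y6 = F  y7 = T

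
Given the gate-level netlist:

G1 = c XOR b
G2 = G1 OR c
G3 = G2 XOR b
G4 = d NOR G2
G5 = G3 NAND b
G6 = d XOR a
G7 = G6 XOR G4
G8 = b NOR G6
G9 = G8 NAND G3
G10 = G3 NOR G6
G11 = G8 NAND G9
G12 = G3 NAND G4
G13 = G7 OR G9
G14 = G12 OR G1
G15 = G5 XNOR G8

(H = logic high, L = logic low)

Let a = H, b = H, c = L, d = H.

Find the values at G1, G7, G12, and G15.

G1 = H, G7 = L, G12 = H, G15 = L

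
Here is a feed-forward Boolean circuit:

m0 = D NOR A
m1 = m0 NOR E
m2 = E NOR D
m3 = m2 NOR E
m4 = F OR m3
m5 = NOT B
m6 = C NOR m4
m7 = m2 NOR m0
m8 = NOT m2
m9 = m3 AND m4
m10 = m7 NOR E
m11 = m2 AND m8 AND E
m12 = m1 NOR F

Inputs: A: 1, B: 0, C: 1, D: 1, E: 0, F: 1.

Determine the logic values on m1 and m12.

m0 = D NOR A = 1 NOR 1 = 0
m1 = m0 NOR E = 0 NOR 0 = 1
m12 = m1 NOR F = 1 NOR 1 = 0

m1 = 1; m12 = 0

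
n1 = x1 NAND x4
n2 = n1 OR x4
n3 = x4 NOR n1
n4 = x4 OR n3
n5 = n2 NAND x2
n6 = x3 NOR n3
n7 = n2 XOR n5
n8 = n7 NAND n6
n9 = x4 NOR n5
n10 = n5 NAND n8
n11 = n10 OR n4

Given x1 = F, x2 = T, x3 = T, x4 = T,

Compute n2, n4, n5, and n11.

n1 = x1 NAND x4 = F NAND T = T
n2 = n1 OR x4 = T OR T = T
n3 = x4 NOR n1 = T NOR T = F
n4 = x4 OR n3 = T OR F = T
n5 = n2 NAND x2 = T NAND T = F
n6 = x3 NOR n3 = T NOR F = F
n7 = n2 XOR n5 = T XOR F = T
n8 = n7 NAND n6 = T NAND F = T
n10 = n5 NAND n8 = F NAND T = T
n11 = n10 OR n4 = T OR T = T

n2 = T, n4 = T, n5 = F, n11 = T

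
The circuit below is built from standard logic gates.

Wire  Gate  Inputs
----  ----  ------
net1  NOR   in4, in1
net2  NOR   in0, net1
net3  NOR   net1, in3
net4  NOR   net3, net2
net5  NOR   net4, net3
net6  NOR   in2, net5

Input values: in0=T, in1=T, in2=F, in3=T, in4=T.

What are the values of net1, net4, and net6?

net1 = F, net4 = T, net6 = T

net1 = in4 NOR in1 = T NOR T = F
net2 = in0 NOR net1 = T NOR F = F
net3 = net1 NOR in3 = F NOR T = F
net4 = net3 NOR net2 = F NOR F = T
net5 = net4 NOR net3 = T NOR F = F
net6 = in2 NOR net5 = F NOR F = T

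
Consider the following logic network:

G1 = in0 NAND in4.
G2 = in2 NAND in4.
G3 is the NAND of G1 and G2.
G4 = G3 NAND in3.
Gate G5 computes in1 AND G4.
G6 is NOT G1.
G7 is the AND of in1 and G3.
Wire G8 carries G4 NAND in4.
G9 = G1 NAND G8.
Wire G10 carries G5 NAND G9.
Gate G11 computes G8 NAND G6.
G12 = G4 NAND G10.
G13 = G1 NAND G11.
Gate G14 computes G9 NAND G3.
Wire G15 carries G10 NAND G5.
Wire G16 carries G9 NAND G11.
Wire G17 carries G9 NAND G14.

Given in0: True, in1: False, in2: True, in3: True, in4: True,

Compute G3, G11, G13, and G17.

G1 = in0 NAND in4 = True NAND True = False
G2 = in2 NAND in4 = True NAND True = False
G3 = G1 NAND G2 = False NAND False = True
G4 = G3 NAND in3 = True NAND True = False
G6 = NOT G1 = NOT False = True
G8 = G4 NAND in4 = False NAND True = True
G9 = G1 NAND G8 = False NAND True = True
G11 = G8 NAND G6 = True NAND True = False
G13 = G1 NAND G11 = False NAND False = True
G14 = G9 NAND G3 = True NAND True = False
G17 = G9 NAND G14 = True NAND False = True

G3 = True; G11 = False; G13 = True; G17 = True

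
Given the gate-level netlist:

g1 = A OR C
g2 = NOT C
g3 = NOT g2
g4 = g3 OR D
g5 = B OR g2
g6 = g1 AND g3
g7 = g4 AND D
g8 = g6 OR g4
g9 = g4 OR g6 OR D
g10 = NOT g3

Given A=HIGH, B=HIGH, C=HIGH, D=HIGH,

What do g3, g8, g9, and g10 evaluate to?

g3 = HIGH, g8 = HIGH, g9 = HIGH, g10 = LOW

g1 = A OR C = HIGH OR HIGH = HIGH
g2 = NOT C = NOT HIGH = LOW
g3 = NOT g2 = NOT LOW = HIGH
g4 = g3 OR D = HIGH OR HIGH = HIGH
g6 = g1 AND g3 = HIGH AND HIGH = HIGH
g8 = g6 OR g4 = HIGH OR HIGH = HIGH
g9 = g4 OR g6 OR D = HIGH OR HIGH OR HIGH = HIGH
g10 = NOT g3 = NOT HIGH = LOW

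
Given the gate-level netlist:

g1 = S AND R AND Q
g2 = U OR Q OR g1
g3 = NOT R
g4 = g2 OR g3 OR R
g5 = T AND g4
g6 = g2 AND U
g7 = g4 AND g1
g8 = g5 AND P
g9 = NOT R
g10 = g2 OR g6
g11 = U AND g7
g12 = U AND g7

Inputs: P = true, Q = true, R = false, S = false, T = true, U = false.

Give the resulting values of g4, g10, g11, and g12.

g1 = S AND R AND Q = false AND false AND true = false
g2 = U OR Q OR g1 = false OR true OR false = true
g3 = NOT R = NOT false = true
g4 = g2 OR g3 OR R = true OR true OR false = true
g6 = g2 AND U = true AND false = false
g7 = g4 AND g1 = true AND false = false
g10 = g2 OR g6 = true OR false = true
g11 = U AND g7 = false AND false = false
g12 = U AND g7 = false AND false = false

g4 = true, g10 = true, g11 = false, g12 = false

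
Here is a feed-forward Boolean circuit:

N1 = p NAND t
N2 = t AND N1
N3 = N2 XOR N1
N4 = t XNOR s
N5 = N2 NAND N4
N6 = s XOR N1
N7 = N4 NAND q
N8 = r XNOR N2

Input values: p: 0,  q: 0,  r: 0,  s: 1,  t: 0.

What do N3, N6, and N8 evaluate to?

N3 = 1, N6 = 0, N8 = 1

N1 = p NAND t = 0 NAND 0 = 1
N2 = t AND N1 = 0 AND 1 = 0
N3 = N2 XOR N1 = 0 XOR 1 = 1
N6 = s XOR N1 = 1 XOR 1 = 0
N8 = r XNOR N2 = 0 XNOR 0 = 1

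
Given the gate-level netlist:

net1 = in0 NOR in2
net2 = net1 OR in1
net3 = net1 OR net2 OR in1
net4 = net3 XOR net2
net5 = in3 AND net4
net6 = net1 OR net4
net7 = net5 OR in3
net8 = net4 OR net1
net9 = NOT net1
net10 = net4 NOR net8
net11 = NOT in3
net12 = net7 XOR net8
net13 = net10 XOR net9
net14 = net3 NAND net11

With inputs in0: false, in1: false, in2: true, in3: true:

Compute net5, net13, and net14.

net1 = in0 NOR in2 = false NOR true = false
net2 = net1 OR in1 = false OR false = false
net3 = net1 OR net2 OR in1 = false OR false OR false = false
net4 = net3 XOR net2 = false XOR false = false
net5 = in3 AND net4 = true AND false = false
net8 = net4 OR net1 = false OR false = false
net9 = NOT net1 = NOT false = true
net10 = net4 NOR net8 = false NOR false = true
net11 = NOT in3 = NOT true = false
net13 = net10 XOR net9 = true XOR true = false
net14 = net3 NAND net11 = false NAND false = true

net5 = false, net13 = false, net14 = true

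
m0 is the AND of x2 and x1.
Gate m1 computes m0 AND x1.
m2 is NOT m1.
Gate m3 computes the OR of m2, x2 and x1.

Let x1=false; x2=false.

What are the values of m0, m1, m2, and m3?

m0 = x2 AND x1 = false AND false = false
m1 = m0 AND x1 = false AND false = false
m2 = NOT m1 = NOT false = true
m3 = m2 OR x2 OR x1 = true OR false OR false = true

m0 = false; m1 = false; m2 = true; m3 = true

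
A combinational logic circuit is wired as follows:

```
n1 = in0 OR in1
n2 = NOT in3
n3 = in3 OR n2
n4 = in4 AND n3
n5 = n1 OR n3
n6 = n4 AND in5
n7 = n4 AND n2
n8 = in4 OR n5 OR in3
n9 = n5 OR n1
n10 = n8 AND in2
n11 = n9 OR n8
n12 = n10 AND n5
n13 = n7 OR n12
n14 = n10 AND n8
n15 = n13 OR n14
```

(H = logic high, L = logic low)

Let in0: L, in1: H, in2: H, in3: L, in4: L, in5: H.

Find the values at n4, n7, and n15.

n4 = L, n7 = L, n15 = H

n1 = in0 OR in1 = L OR H = H
n2 = NOT in3 = NOT L = H
n3 = in3 OR n2 = L OR H = H
n4 = in4 AND n3 = L AND H = L
n5 = n1 OR n3 = H OR H = H
n7 = n4 AND n2 = L AND H = L
n8 = in4 OR n5 OR in3 = L OR H OR L = H
n10 = n8 AND in2 = H AND H = H
n12 = n10 AND n5 = H AND H = H
n13 = n7 OR n12 = L OR H = H
n14 = n10 AND n8 = H AND H = H
n15 = n13 OR n14 = H OR H = H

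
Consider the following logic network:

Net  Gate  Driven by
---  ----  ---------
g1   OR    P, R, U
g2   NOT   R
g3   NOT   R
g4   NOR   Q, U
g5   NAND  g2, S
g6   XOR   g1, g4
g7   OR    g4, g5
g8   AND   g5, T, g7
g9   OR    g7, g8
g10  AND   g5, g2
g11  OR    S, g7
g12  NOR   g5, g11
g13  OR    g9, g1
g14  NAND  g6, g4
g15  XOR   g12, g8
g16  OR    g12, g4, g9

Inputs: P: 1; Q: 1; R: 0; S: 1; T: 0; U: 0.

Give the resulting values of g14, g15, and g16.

g14 = 1; g15 = 0; g16 = 0

g1 = P OR R OR U = 1 OR 0 OR 0 = 1
g2 = NOT R = NOT 0 = 1
g4 = Q NOR U = 1 NOR 0 = 0
g5 = g2 NAND S = 1 NAND 1 = 0
g6 = g1 XOR g4 = 1 XOR 0 = 1
g7 = g4 OR g5 = 0 OR 0 = 0
g8 = g5 AND T AND g7 = 0 AND 0 AND 0 = 0
g9 = g7 OR g8 = 0 OR 0 = 0
g11 = S OR g7 = 1 OR 0 = 1
g12 = g5 NOR g11 = 0 NOR 1 = 0
g14 = g6 NAND g4 = 1 NAND 0 = 1
g15 = g12 XOR g8 = 0 XOR 0 = 0
g16 = g12 OR g4 OR g9 = 0 OR 0 OR 0 = 0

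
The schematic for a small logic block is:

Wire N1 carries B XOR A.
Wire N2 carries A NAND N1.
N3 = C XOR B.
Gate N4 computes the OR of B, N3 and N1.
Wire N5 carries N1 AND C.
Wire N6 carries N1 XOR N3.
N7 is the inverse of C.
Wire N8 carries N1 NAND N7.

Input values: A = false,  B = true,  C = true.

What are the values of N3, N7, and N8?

N3 = false, N7 = false, N8 = true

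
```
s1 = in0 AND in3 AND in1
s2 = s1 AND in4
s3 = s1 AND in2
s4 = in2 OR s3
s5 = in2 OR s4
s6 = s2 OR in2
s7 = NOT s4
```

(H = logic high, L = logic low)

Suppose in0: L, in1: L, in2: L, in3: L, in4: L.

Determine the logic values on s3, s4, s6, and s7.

s3 = L  s4 = L  s6 = L  s7 = H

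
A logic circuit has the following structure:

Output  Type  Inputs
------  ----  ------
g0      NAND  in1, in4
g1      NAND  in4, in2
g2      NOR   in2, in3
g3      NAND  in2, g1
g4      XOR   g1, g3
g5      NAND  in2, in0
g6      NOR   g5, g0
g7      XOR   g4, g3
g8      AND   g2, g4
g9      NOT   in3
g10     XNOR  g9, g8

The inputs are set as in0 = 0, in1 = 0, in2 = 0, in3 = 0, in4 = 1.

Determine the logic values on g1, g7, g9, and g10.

g1 = in4 NAND in2 = 1 NAND 0 = 1
g2 = in2 NOR in3 = 0 NOR 0 = 1
g3 = in2 NAND g1 = 0 NAND 1 = 1
g4 = g1 XOR g3 = 1 XOR 1 = 0
g7 = g4 XOR g3 = 0 XOR 1 = 1
g8 = g2 AND g4 = 1 AND 0 = 0
g9 = NOT in3 = NOT 0 = 1
g10 = g9 XNOR g8 = 1 XNOR 0 = 0

g1 = 1; g7 = 1; g9 = 1; g10 = 0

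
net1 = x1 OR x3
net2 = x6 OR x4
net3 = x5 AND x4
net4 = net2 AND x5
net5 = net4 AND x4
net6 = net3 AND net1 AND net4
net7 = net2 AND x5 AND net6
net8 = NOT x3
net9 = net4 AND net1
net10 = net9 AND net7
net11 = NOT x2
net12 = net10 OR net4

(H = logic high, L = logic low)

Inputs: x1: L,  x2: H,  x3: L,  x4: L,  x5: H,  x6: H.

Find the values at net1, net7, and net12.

net1 = L, net7 = L, net12 = H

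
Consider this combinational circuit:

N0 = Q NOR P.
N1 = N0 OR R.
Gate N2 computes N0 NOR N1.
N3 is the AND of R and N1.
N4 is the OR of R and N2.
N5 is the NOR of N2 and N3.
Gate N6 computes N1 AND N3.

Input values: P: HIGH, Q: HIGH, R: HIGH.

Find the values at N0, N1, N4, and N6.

N0 = Q NOR P = HIGH NOR HIGH = LOW
N1 = N0 OR R = LOW OR HIGH = HIGH
N2 = N0 NOR N1 = LOW NOR HIGH = LOW
N3 = R AND N1 = HIGH AND HIGH = HIGH
N4 = R OR N2 = HIGH OR LOW = HIGH
N6 = N1 AND N3 = HIGH AND HIGH = HIGH

N0 = LOW, N1 = HIGH, N4 = HIGH, N6 = HIGH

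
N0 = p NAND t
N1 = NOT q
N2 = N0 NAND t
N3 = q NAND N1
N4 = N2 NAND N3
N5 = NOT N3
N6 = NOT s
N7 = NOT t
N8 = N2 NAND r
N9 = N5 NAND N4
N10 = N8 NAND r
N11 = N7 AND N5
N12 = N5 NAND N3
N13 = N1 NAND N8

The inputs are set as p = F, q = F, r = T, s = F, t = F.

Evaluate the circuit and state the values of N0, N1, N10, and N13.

N0 = T  N1 = T  N10 = T  N13 = T

N0 = p NAND t = F NAND F = T
N1 = NOT q = NOT F = T
N2 = N0 NAND t = T NAND F = T
N8 = N2 NAND r = T NAND T = F
N10 = N8 NAND r = F NAND T = T
N13 = N1 NAND N8 = T NAND F = T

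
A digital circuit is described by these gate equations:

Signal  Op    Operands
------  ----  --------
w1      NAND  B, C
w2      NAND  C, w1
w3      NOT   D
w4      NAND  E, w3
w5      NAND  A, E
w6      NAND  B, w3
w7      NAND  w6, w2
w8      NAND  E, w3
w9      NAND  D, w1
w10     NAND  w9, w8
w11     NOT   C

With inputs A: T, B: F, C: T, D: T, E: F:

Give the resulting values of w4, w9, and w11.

w4 = T  w9 = F  w11 = F

w1 = B NAND C = F NAND T = T
w3 = NOT D = NOT T = F
w4 = E NAND w3 = F NAND F = T
w9 = D NAND w1 = T NAND T = F
w11 = NOT C = NOT T = F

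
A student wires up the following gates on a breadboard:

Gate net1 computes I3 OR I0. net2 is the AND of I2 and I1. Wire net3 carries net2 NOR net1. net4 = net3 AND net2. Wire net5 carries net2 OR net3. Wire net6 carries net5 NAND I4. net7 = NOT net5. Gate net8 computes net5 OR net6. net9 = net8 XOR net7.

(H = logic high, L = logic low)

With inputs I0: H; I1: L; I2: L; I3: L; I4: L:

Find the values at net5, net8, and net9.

net5 = L, net8 = H, net9 = L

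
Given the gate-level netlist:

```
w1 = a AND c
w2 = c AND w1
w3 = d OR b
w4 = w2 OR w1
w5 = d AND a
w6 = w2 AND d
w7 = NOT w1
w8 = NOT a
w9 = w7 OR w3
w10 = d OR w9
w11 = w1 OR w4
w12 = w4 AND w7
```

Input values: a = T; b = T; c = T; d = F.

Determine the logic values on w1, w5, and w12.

w1 = T  w5 = F  w12 = F

w1 = a AND c = T AND T = T
w2 = c AND w1 = T AND T = T
w4 = w2 OR w1 = T OR T = T
w5 = d AND a = F AND T = F
w7 = NOT w1 = NOT T = F
w12 = w4 AND w7 = T AND F = F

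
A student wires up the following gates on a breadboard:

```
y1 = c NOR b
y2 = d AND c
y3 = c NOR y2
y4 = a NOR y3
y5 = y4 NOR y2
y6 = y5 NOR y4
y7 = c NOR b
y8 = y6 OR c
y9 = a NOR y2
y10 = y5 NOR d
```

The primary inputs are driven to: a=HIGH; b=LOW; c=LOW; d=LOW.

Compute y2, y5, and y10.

y2 = d AND c = LOW AND LOW = LOW
y3 = c NOR y2 = LOW NOR LOW = HIGH
y4 = a NOR y3 = HIGH NOR HIGH = LOW
y5 = y4 NOR y2 = LOW NOR LOW = HIGH
y10 = y5 NOR d = HIGH NOR LOW = LOW

y2 = LOW  y5 = HIGH  y10 = LOW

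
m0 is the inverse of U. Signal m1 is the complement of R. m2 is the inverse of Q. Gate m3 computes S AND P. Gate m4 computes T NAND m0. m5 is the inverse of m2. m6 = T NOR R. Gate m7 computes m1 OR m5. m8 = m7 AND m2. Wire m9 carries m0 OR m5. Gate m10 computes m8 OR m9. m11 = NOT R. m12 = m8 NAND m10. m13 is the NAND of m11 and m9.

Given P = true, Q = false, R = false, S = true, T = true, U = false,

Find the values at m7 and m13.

m0 = NOT U = NOT false = true
m1 = NOT R = NOT false = true
m2 = NOT Q = NOT false = true
m5 = NOT m2 = NOT true = false
m7 = m1 OR m5 = true OR false = true
m9 = m0 OR m5 = true OR false = true
m11 = NOT R = NOT false = true
m13 = m11 NAND m9 = true NAND true = false

m7 = true; m13 = false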